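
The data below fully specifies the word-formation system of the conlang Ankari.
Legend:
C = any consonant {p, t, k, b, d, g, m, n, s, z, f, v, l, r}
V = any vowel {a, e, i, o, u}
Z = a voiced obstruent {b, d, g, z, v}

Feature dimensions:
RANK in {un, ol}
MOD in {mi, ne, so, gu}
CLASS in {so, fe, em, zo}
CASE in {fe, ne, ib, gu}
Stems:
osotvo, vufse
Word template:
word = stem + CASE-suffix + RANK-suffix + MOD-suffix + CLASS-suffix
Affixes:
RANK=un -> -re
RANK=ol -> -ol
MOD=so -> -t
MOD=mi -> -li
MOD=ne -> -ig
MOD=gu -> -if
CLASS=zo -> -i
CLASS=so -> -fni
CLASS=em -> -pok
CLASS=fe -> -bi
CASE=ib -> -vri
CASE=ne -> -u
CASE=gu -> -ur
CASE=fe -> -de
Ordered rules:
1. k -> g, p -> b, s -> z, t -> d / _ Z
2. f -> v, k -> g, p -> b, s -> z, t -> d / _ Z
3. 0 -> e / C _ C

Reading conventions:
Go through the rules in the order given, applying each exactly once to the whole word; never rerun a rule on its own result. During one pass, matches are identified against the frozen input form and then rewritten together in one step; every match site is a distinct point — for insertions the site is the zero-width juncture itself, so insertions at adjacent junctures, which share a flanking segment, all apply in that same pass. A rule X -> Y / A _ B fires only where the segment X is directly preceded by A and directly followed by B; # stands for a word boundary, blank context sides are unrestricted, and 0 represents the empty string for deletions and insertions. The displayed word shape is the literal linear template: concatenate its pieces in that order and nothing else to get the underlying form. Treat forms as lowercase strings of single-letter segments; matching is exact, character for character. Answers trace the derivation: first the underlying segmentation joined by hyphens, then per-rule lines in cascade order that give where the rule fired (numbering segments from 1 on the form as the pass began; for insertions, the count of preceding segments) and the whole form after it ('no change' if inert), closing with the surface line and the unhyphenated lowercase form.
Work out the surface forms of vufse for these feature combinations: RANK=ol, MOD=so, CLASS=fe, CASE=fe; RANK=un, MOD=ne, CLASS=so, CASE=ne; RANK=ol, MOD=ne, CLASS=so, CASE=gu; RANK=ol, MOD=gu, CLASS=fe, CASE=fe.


cell RANK=ol, MOD=so, CLASS=fe, CASE=fe:
underlying: vufse-de-ol-t-bi
1. k -> g, p -> b, s -> z, t -> d / _ Z: fires at position(s) 10: vufsedeoldbi
2. f -> v, k -> g, p -> b, s -> z, t -> d / _ Z: no change
3. 0 -> e / C _ C: inserts after position(s) 3, 9, 10: vufesedeoledebi
surface: vufesedeoledebi

cell RANK=un, MOD=ne, CLASS=so, CASE=ne:
underlying: vufse-u-re-ig-fni
1. k -> g, p -> b, s -> z, t -> d / _ Z: no change
2. f -> v, k -> g, p -> b, s -> z, t -> d / _ Z: no change
3. 0 -> e / C _ C: inserts after position(s) 3, 10, 11: vufeseureigefeni
surface: vufeseureigefeni

cell RANK=ol, MOD=ne, CLASS=so, CASE=gu:
underlying: vufse-ur-ol-ig-fni
1. k -> g, p -> b, s -> z, t -> d / _ Z: no change
2. f -> v, k -> g, p -> b, s -> z, t -> d / _ Z: no change
3. 0 -> e / C _ C: inserts after position(s) 3, 11, 12: vufeseuroligefeni
surface: vufeseuroligefeni

cell RANK=ol, MOD=gu, CLASS=fe, CASE=fe:
underlying: vufse-de-ol-if-bi
1. k -> g, p -> b, s -> z, t -> d / _ Z: no change
2. f -> v, k -> g, p -> b, s -> z, t -> d / _ Z: fires at position(s) 11: vufsedeolivbi
3. 0 -> e / C _ C: inserts after position(s) 3, 11: vufesedeolivebi
surface: vufesedeolivebi


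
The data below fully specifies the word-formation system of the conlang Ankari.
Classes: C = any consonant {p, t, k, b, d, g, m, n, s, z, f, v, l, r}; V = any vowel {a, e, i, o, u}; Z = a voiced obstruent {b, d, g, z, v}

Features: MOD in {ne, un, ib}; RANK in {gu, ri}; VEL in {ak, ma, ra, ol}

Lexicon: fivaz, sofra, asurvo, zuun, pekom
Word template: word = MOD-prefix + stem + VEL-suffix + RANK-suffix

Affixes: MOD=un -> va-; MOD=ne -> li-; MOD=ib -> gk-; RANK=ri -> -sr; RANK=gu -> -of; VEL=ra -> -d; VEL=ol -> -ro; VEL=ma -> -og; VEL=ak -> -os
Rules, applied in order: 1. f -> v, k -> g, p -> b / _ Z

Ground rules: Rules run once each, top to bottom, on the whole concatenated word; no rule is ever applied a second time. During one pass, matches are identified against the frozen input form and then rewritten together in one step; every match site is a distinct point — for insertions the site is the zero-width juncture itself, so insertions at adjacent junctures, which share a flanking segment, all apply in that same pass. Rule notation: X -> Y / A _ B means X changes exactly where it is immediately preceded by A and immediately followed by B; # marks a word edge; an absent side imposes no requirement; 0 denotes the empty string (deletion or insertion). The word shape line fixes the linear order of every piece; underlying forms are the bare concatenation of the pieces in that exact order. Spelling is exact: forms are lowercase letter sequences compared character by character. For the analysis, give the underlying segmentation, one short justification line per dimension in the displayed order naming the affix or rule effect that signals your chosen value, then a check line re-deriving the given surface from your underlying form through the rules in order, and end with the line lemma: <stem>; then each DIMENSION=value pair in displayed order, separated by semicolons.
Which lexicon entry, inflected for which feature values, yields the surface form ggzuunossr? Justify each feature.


underlying: gk-zuun-os-sr
MOD=ib - signalled by the affix gk-
RANK=ri - signalled by the affix -sr
VEL=ak - signalled by the affix -os
check: gkzuunossr -> ggzuunossr
lemma: zuun; MOD=ib; RANK=ri; VEL=ak


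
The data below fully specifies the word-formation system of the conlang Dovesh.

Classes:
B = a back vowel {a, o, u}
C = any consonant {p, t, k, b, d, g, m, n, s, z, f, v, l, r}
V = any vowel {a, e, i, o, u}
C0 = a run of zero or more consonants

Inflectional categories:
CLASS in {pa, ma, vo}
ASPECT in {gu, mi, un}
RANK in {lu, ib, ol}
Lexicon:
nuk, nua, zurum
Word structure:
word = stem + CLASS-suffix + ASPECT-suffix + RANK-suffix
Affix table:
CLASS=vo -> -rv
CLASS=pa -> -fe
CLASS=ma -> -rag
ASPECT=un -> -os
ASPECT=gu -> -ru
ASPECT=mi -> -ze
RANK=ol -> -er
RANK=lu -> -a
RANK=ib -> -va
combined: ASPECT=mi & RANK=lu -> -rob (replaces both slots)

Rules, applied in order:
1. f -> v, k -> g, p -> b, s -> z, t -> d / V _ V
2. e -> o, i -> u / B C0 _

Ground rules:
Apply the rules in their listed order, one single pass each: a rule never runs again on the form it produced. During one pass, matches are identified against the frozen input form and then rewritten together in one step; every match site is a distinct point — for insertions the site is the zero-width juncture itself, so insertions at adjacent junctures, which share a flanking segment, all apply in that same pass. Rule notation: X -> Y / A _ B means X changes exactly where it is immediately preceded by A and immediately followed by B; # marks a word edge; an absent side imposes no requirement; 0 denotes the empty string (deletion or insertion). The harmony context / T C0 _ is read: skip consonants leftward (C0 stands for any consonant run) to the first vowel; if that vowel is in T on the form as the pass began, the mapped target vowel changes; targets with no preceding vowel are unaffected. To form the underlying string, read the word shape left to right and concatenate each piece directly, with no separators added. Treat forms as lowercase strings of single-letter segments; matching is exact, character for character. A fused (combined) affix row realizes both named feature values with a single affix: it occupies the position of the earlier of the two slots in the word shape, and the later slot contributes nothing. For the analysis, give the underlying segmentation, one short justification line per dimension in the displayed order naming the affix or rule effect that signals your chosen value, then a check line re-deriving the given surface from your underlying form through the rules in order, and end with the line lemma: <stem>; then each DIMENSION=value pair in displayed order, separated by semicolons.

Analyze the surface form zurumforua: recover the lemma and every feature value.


underlying: zurum-fe-ru-a
CLASS=pa - signalled by the affix -fe
ASPECT=gu - signalled by the affix -ru
RANK=lu - signalled by the affix -a
check: zurumferua -> zurumferua -> zurumforua
lemma: zurum; CLASS=pa; ASPECT=gu; RANK=lu


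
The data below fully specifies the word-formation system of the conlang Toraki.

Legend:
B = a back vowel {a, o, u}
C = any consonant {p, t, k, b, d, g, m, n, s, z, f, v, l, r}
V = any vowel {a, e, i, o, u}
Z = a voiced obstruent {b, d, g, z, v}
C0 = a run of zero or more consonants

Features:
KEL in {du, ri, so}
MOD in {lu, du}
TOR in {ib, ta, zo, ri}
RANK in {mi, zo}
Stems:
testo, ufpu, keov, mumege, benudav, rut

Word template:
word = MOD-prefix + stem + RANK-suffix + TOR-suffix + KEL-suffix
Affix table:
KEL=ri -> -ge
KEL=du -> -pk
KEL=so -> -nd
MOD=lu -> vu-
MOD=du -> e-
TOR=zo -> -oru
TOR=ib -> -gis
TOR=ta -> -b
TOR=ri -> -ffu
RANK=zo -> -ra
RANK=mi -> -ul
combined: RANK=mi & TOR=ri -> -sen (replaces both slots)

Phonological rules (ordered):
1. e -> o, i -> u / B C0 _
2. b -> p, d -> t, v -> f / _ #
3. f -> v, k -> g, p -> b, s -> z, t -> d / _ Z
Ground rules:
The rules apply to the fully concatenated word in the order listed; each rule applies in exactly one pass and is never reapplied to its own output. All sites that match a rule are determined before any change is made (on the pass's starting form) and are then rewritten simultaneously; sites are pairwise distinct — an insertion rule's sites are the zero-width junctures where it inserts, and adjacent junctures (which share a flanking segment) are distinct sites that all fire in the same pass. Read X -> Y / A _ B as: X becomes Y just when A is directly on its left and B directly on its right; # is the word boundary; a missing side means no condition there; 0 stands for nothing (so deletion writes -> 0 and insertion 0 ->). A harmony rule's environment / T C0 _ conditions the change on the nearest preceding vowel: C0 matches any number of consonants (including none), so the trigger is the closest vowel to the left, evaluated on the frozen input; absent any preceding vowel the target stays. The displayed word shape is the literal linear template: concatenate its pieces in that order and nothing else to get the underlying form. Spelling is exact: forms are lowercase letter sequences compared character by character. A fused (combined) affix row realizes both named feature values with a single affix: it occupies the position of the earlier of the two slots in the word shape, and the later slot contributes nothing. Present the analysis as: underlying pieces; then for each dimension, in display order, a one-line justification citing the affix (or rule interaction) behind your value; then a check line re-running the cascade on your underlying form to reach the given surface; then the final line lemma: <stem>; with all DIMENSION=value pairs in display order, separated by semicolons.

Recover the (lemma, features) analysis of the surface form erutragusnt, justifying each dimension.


underlying: e-rut-ra-gis-nd
KEL=so - signalled by the affix -nd
MOD=du - signalled by the affix e-
TOR=ib - signalled by the affix -gis
RANK=zo - signalled by the affix -ra
check: erutragisnd -> erutragusnd -> erutragusnt -> erutragusnt
lemma: rut; KEL=so; MOD=du; TOR=ib; RANK=zo


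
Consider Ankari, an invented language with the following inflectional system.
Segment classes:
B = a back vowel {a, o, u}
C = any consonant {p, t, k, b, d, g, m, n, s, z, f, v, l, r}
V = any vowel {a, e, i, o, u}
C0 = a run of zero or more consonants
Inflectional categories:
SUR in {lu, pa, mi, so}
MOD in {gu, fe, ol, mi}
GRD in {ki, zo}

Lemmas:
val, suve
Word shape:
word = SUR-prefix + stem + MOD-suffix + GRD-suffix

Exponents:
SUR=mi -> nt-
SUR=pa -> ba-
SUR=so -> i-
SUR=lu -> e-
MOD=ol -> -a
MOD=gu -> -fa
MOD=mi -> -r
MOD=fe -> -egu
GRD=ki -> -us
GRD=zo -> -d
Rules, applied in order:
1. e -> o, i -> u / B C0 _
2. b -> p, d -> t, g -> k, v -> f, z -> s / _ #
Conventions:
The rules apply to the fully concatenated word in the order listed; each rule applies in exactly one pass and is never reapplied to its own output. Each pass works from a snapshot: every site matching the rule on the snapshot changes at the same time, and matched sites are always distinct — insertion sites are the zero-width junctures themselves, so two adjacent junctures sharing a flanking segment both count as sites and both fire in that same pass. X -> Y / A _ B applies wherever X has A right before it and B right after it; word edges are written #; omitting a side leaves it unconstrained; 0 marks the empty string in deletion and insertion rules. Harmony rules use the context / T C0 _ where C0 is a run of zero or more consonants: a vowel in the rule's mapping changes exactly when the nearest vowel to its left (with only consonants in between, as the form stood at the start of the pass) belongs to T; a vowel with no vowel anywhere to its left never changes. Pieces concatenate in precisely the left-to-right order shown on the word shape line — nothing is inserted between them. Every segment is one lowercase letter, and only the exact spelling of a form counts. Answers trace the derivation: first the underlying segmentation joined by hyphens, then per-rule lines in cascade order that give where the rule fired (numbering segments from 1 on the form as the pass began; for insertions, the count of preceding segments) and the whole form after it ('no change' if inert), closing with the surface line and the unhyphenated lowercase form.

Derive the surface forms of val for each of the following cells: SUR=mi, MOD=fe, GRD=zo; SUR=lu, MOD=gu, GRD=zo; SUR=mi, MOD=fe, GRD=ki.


cell SUR=mi, MOD=fe, GRD=zo:
underlying: nt-val-egu-d
1. e -> o, i -> u / B C0 _: fires at position(s) 6: ntvalogud
2. b -> p, d -> t, g -> k, v -> f, z -> s / _ #: fires at position(s) 9: ntvalogut
surface: ntvalogut

cell SUR=lu, MOD=gu, GRD=zo:
underlying: e-val-fa-d
1. e -> o, i -> u / B C0 _: no change
2. b -> p, d -> t, g -> k, v -> f, z -> s / _ #: fires at position(s) 7: evalfat
surface: evalfat

cell SUR=mi, MOD=fe, GRD=ki:
underlying: nt-val-egu-us
1. e -> o, i -> u / B C0 _: fires at position(s) 6: ntvaloguus
2. b -> p, d -> t, g -> k, v -> f, z -> s / _ #: no change
surface: ntvaloguus


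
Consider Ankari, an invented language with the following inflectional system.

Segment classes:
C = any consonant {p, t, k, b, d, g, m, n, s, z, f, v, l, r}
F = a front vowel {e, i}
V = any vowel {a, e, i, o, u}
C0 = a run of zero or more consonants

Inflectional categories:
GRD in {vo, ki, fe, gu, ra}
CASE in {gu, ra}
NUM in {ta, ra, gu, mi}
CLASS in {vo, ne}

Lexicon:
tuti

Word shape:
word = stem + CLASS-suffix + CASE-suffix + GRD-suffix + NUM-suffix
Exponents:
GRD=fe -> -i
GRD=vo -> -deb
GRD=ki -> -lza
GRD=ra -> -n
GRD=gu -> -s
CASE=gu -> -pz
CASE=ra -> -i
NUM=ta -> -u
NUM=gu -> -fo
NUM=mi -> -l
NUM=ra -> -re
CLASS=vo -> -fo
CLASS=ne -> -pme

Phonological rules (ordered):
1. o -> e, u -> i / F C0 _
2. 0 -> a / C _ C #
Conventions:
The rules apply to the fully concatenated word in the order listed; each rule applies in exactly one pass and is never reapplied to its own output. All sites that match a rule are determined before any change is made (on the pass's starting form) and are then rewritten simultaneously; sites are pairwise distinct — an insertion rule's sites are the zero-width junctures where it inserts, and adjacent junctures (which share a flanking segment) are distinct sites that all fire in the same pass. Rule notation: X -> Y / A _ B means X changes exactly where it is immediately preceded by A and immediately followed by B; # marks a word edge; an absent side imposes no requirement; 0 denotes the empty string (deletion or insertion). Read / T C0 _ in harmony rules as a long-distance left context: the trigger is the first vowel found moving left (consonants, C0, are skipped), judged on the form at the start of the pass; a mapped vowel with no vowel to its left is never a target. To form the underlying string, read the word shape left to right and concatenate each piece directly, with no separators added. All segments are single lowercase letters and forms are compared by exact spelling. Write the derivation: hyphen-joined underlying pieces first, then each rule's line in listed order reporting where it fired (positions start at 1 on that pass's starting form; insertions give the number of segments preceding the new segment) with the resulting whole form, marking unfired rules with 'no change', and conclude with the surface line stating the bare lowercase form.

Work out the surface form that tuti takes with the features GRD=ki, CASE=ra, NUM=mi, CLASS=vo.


underlying: tuti-fo-i-lza-l
1. o -> e, u -> i / F C0 _: fires at position(s) 6: tutifeilzal
2. 0 -> a / C _ C #: no change
surface: tutifeilzal


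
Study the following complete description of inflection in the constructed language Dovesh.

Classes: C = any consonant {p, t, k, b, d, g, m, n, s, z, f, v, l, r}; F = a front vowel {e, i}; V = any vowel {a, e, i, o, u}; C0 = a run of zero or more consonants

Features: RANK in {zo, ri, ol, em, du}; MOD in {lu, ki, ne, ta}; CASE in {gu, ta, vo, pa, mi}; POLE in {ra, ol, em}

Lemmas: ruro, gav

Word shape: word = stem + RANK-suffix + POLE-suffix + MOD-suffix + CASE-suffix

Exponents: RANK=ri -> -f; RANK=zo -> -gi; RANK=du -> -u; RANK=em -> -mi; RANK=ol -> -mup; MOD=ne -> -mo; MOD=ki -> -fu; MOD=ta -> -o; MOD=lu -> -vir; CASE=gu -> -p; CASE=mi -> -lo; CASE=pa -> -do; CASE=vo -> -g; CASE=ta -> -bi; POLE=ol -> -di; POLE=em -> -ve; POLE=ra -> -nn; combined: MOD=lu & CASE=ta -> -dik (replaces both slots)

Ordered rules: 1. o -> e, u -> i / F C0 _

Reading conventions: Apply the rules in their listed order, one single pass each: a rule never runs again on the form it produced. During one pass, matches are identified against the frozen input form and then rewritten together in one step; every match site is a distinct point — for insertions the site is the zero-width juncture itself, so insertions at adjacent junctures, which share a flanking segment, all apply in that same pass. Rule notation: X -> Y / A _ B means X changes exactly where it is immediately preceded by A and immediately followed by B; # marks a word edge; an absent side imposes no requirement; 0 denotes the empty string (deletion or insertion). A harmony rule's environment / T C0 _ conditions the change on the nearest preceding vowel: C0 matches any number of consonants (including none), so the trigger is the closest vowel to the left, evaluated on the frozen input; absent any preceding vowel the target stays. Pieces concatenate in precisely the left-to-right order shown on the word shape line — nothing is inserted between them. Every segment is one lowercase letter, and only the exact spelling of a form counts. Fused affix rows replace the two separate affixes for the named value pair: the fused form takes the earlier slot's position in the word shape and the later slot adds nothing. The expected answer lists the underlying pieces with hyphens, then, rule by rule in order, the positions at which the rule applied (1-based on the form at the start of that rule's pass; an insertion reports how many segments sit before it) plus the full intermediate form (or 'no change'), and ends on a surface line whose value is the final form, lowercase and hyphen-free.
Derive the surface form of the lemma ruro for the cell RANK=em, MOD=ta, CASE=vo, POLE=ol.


underlying: ruro-mi-di-o-g
1. o -> e, u -> i / F C0 _: fires at position(s) 9: ruromidieg
surface: ruromidieg


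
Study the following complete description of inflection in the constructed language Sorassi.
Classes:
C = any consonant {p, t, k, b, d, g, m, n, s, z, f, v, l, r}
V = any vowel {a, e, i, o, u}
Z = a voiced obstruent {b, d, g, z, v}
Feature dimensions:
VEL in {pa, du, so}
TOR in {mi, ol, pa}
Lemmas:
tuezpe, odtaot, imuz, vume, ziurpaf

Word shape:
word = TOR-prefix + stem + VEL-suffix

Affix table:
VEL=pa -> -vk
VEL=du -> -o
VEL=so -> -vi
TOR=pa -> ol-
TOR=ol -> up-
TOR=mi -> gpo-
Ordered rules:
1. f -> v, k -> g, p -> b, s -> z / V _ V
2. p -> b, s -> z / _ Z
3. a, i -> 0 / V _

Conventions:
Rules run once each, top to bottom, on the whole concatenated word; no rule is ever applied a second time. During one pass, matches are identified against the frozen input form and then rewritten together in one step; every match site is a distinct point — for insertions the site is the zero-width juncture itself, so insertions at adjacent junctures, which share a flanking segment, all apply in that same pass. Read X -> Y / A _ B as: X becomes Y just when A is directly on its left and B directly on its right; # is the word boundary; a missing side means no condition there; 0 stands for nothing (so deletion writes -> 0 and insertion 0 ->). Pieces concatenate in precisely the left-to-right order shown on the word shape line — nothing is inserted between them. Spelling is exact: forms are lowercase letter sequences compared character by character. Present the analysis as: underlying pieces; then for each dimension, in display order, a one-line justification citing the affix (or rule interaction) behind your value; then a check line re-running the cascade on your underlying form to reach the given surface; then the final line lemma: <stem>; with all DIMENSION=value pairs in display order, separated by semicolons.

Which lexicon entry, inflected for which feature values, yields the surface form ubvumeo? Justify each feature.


underlying: up-vume-o
VEL=du - signalled by the affix -o
TOR=ol - signalled by the affix up-
check: upvumeo -> upvumeo -> ubvumeo -> ubvumeo
lemma: vume; VEL=du; TOR=ol


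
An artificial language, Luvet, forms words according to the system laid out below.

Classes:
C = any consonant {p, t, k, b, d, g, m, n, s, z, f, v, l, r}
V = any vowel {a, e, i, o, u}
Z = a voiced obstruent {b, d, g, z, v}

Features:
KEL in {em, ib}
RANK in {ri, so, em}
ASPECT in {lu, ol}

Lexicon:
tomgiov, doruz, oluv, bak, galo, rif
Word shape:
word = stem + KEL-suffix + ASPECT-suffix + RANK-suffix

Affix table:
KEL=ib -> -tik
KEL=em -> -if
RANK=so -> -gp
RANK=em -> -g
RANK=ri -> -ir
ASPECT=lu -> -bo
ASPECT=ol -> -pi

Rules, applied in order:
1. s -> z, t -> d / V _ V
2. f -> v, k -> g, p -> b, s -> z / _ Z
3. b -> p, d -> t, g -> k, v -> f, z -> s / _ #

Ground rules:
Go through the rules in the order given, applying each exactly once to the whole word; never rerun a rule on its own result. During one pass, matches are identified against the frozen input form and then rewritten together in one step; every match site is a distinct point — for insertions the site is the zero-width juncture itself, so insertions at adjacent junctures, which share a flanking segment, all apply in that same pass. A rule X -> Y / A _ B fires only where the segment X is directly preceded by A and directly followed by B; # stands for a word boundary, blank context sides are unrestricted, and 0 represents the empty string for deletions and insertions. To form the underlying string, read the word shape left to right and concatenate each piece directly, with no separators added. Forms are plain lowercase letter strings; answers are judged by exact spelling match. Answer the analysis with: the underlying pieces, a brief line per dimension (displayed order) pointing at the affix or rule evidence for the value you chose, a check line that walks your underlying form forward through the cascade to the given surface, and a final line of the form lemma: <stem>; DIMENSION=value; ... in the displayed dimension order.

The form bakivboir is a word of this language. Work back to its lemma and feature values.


underlying: bak-if-bo-ir
KEL=em - signalled by the affix -if
RANK=ri - signalled by the affix -ir
ASPECT=lu - signalled by the affix -bo
check: bakifboir -> bakifboir -> bakivboir -> bakivboir
lemma: bak; KEL=em; RANK=ri; ASPECT=lu


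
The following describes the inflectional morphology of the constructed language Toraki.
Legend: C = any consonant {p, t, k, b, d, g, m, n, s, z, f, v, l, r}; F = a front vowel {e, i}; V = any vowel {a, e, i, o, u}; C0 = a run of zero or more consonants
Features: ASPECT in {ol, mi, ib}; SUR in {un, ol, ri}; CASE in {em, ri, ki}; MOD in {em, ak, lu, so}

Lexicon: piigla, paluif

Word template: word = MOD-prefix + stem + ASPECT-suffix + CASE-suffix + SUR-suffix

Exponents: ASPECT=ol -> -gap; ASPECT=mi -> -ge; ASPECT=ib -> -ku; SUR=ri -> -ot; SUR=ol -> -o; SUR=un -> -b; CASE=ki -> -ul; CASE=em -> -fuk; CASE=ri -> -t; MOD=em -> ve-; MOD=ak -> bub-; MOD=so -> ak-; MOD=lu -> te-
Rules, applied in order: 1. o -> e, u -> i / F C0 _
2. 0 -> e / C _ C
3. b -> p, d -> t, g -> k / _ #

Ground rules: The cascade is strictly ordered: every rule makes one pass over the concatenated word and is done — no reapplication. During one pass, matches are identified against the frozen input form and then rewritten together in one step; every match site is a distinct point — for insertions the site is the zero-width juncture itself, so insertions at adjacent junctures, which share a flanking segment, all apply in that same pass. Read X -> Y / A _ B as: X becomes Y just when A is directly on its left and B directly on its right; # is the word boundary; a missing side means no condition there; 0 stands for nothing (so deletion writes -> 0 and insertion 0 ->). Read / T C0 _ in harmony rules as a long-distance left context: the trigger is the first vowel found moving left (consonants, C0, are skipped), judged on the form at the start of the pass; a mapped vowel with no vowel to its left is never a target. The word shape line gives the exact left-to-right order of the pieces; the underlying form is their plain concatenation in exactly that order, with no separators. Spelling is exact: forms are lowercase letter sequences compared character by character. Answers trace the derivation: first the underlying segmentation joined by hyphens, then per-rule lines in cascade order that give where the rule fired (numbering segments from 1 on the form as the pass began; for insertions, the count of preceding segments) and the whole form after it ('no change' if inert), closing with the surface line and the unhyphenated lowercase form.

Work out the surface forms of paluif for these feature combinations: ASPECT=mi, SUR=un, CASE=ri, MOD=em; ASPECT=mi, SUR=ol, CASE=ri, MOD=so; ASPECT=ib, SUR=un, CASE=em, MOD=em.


cell ASPECT=mi, SUR=un, CASE=ri, MOD=em:
underlying: ve-paluif-ge-t-b
1. o -> e, u -> i / F C0 _: no change
2. 0 -> e / C _ C: inserts after position(s) 8, 11: vepaluifegeteb
3. b -> p, d -> t, g -> k / _ #: fires at position(s) 14: vepaluifegetep
surface: vepaluifegetep

cell ASPECT=mi, SUR=ol, CASE=ri, MOD=so:
underlying: ak-paluif-ge-t-o
1. o -> e, u -> i / F C0 _: fires at position(s) 12: akpaluifgete
2. 0 -> e / C _ C: inserts after position(s) 2, 8: akepaluifegete
3. b -> p, d -> t, g -> k / _ #: no change
surface: akepaluifegete

cell ASPECT=ib, SUR=un, CASE=em, MOD=em:
underlying: ve-paluif-ku-fuk-b
1. o -> e, u -> i / F C0 _: fires at position(s) 10: vepaluifkifukb
2. 0 -> e / C _ C: inserts after position(s) 8, 13: vepaluifekifukeb
3. b -> p, d -> t, g -> k / _ #: fires at position(s) 16: vepaluifekifukep
surface: vepaluifekifukep


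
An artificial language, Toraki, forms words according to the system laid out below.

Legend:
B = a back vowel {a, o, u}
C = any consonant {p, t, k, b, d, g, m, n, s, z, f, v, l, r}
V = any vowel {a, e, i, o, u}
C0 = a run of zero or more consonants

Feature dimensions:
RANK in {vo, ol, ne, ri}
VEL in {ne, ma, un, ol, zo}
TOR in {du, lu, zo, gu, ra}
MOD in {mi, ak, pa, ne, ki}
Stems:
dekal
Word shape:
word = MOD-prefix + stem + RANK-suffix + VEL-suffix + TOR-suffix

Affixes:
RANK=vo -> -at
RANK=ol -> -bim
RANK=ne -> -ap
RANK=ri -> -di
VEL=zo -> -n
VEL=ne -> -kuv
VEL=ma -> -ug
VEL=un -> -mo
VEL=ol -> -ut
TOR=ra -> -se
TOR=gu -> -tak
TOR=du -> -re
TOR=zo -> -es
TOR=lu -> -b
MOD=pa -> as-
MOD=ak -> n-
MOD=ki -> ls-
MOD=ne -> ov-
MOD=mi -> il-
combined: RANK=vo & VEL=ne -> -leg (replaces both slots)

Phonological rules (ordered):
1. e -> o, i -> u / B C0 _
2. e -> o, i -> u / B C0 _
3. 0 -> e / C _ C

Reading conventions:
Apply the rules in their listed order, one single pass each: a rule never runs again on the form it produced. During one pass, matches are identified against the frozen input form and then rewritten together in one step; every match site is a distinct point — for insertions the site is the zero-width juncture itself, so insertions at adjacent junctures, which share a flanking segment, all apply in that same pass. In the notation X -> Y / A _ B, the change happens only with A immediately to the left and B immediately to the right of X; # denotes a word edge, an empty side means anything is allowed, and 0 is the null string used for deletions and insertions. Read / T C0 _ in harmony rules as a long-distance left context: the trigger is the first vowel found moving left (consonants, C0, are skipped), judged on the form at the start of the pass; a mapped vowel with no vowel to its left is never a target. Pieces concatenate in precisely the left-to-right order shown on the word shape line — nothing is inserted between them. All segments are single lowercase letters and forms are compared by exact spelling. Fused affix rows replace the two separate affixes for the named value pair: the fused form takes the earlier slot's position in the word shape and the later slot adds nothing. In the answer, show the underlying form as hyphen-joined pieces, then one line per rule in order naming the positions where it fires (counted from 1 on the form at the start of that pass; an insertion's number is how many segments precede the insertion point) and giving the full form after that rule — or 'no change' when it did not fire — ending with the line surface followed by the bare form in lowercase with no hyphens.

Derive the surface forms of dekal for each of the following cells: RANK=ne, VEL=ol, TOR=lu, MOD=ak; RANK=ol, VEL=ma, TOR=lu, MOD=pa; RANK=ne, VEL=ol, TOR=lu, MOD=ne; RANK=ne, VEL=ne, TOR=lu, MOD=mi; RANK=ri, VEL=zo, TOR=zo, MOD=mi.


cell RANK=ne, VEL=ol, TOR=lu, MOD=ak:
underlying: n-dekal-ap-ut-b
1. e -> o, i -> u / B C0 _: no change
2. e -> o, i -> u / B C0 _: no change
3. 0 -> e / C _ C: inserts after position(s) 1, 10: nedekalaputeb
surface: nedekalaputeb

cell RANK=ol, VEL=ma, TOR=lu, MOD=pa:
underlying: as-dekal-bim-ug-b
1. e -> o, i -> u / B C0 _: fires at position(s) 4, 9: asdokalbumugb
2. e -> o, i -> u / B C0 _: no change
3. 0 -> e / C _ C: inserts after position(s) 2, 7, 12: asedokalebumugeb
surface: asedokalebumugeb

cell RANK=ne, VEL=ol, TOR=lu, MOD=ne:
underlying: ov-dekal-ap-ut-b
1. e -> o, i -> u / B C0 _: fires at position(s) 4: ovdokalaputb
2. e -> o, i -> u / B C0 _: no change
3. 0 -> e / C _ C: inserts after position(s) 2, 11: ovedokalaputeb
surface: ovedokalaputeb

cell RANK=ne, VEL=ne, TOR=lu, MOD=mi:
underlying: il-dekal-ap-kuv-b
1. e -> o, i -> u / B C0 _: no change
2. e -> o, i -> u / B C0 _: no change
3. 0 -> e / C _ C: inserts after position(s) 2, 9, 12: iledekalapekuveb
surface: iledekalapekuveb

cell RANK=ri, VEL=zo, TOR=zo, MOD=mi:
underlying: il-dekal-di-n-es
1. e -> o, i -> u / B C0 _: fires at position(s) 9: ildekaldunes
2. e -> o, i -> u / B C0 _: fires at position(s) 11: ildekaldunos
3. 0 -> e / C _ C: inserts after position(s) 2, 7: iledekaledunos
surface: iledekaledunos


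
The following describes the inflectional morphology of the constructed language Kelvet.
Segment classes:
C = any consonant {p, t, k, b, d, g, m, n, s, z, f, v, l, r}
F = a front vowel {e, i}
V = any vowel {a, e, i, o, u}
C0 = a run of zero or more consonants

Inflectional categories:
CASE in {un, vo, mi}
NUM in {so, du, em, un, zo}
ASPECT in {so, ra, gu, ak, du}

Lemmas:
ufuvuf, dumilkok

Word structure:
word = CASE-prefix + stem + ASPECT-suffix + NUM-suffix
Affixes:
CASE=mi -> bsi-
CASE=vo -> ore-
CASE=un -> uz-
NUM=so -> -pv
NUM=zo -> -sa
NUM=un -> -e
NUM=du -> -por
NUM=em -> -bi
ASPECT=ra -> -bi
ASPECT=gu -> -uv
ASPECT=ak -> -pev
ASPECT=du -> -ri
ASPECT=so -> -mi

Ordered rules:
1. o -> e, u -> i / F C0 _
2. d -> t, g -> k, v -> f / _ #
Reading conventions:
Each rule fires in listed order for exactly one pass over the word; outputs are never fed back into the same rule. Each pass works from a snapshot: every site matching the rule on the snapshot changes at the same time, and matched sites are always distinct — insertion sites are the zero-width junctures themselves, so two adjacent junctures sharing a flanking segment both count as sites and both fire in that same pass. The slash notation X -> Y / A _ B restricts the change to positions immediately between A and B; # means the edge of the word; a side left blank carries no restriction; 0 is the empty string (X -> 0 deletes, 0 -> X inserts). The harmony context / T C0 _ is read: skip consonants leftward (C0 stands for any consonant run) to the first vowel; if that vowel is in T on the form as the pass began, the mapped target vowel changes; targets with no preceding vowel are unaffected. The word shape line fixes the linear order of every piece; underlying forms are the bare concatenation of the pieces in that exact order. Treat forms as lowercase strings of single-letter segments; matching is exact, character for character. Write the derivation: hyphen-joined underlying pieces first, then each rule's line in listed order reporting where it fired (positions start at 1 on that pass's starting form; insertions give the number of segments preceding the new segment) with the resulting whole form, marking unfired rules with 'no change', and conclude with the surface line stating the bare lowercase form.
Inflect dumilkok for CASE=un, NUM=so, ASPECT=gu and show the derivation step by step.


underlying: uz-dumilkok-uv-pv
1. o -> e, u -> i / F C0 _: fires at position(s) 9: uzdumilkekuvpv
2. d -> t, g -> k, v -> f / _ #: fires at position(s) 14: uzdumilkekuvpf
surface: uzdumilkekuvpf


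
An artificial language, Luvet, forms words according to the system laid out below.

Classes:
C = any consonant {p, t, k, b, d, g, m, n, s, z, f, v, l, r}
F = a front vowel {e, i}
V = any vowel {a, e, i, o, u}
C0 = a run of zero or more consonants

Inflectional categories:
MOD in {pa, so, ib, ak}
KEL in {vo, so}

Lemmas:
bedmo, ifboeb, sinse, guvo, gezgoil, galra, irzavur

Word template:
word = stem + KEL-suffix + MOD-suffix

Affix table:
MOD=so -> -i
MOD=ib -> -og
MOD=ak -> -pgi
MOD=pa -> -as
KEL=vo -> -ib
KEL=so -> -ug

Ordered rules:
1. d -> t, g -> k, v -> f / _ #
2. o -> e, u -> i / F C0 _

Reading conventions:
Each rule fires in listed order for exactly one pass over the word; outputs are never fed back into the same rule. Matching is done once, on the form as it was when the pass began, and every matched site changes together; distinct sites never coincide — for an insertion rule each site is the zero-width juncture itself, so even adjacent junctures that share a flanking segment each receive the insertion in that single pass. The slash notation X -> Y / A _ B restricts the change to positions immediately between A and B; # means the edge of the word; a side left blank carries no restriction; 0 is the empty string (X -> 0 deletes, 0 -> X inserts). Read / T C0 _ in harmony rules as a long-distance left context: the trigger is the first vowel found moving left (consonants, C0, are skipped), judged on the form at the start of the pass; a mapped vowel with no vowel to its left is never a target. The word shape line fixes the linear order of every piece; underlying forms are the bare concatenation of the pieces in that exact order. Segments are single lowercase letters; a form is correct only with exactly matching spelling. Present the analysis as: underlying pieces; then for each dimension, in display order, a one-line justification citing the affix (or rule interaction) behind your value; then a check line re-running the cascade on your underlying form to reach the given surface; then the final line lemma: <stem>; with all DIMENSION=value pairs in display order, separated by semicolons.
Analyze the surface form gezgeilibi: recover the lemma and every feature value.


underlying: gezgoil-ib-i
MOD=so - signalled by the affix -i
KEL=vo - signalled by the affix -ib
check: gezgoilibi -> gezgoilibi -> gezgeilibi
lemma: gezgoil; MOD=so; KEL=vo


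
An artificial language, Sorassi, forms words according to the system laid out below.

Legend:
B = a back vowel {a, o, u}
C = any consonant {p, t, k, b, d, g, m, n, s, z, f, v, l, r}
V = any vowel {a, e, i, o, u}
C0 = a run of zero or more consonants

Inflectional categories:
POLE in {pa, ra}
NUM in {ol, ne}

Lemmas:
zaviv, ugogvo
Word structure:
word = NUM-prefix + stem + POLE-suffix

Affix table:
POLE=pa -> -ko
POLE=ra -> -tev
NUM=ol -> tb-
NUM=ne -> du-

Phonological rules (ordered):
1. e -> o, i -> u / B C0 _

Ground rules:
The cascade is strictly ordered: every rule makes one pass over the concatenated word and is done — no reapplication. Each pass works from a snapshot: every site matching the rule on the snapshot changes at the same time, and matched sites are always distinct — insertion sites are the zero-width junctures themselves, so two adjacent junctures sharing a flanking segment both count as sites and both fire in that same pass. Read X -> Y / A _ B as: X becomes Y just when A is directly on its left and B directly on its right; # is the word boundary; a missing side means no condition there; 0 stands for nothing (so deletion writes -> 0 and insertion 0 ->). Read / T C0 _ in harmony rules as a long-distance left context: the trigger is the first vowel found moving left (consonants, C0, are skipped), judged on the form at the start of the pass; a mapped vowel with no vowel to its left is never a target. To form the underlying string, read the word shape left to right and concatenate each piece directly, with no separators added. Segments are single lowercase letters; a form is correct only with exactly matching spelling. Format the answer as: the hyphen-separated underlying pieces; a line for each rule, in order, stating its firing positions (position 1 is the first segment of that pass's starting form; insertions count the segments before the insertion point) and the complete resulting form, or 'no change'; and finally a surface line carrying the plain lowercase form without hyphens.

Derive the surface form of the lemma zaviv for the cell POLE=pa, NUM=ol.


underlying: tb-zaviv-ko
1. e -> o, i -> u / B C0 _: fires at position(s) 6: tbzavuvko
surface: tbzavuvko


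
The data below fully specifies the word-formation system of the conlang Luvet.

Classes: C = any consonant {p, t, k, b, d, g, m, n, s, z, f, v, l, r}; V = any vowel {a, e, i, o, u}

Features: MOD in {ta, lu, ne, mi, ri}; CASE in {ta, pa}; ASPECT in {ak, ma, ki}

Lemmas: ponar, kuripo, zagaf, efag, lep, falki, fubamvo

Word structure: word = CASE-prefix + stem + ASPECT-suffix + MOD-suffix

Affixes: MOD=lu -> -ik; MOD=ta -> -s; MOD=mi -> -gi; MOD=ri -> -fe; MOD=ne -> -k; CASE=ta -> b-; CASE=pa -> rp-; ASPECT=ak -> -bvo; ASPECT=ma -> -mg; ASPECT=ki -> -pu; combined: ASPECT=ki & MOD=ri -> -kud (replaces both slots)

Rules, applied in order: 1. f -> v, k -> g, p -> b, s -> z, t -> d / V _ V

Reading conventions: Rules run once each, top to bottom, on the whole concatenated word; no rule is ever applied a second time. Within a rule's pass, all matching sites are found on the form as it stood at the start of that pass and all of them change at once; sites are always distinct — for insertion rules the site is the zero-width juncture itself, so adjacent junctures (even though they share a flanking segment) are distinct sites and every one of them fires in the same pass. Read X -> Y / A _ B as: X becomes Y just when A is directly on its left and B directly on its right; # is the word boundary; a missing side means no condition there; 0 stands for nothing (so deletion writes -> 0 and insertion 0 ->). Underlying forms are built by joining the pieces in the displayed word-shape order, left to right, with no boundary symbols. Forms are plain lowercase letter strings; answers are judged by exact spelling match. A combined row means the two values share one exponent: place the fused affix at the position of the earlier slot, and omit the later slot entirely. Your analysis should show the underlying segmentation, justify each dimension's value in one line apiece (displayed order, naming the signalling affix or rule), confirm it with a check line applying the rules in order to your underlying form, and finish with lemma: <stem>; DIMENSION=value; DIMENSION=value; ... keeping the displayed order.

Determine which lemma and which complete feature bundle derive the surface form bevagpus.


underlying: b-efag-pu-s
MOD=ta - signalled by the affix -s
CASE=ta - signalled by the affix b-
ASPECT=ki - signalled by the affix -pu
check: befagpus -> bevagpus
lemma: efag; MOD=ta; CASE=ta; ASPECT=ki
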